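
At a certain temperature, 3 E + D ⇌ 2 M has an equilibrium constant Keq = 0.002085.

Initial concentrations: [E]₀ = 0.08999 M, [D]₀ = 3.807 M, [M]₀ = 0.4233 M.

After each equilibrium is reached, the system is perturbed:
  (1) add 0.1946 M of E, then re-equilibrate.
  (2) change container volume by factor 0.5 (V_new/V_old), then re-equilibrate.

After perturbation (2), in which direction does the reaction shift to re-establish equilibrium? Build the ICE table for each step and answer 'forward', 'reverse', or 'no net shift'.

Direction: forward

Q₀ = 64.58 vs Keq = 0.002085 ⇒ Q>K, reverse
Step 1:
                   E          D          M
  Initial    0.08999      3.807     0.4233
  Change      0.5628     0.1876    -0.3752
  Equil       0.6527      3.995    0.04813
  solve Keq expr → x = -0.1876; check Q = 0.002085
Then add 0.1946 M of E.
Step 2:
                   E          D          M
  Initial     0.8473      3.995    0.04813
  Change    -0.02902  -0.009674    0.01935
  Equil       0.8183      3.985    0.06748
  solve Keq expr → x = 0.009674; check Q = 0.002085
Then change container volume by factor 0.5 (V_new/V_old).
Step 3:
                   E          D          M
  Initial      1.637       7.97      0.135
  Change     -0.1478   -0.04926    0.09851
  Equil        1.489      7.921     0.2335
  solve Keq expr → x = 0.04926; check Q = 0.002085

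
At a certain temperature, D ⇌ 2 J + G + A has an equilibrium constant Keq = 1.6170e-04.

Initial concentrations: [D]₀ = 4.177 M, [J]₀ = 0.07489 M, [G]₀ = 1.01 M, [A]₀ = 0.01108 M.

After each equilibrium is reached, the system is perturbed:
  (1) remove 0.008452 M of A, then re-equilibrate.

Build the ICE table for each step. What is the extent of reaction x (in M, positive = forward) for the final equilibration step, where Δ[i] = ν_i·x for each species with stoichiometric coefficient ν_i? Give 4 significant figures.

x = 0.003974 M

Q₀ = 1.5026e-05 vs Keq = 1.6170e-04 ⇒ Q<K, forward
Step 1:
                  D         J         G         A
  Initial     4.177   0.07489      1.01   0.01108
  Change   -0.02739   0.05478   0.02739   0.02739
  Equil        4.15    0.1297     1.037   0.03847
  solve Keq expr → x = 0.02739; check Q = 1.6170e-04
Then remove 0.008452 M of A.
Step 2:
                  D         J         G         A
  Initial      4.15    0.1297     1.037   0.03002
  Change  -0.003974  0.007948  0.003974  0.003974
  Equil       4.146    0.1376     1.041   0.03399
  solve Keq expr → x = 0.003974; check Q = 1.6170e-04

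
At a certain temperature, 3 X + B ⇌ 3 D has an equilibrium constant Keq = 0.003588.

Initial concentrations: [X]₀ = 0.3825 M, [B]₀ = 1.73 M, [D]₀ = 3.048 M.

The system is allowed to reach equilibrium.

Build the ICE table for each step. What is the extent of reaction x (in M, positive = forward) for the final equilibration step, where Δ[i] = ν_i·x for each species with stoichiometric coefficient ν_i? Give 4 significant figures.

x = -0.8182 M

Q₀ = 292.5 vs Keq = 0.003588 ⇒ Q>K, reverse
Step 1:
                  X         B         D
  init       0.3825      1.73     3.048
  Δ           2.455    0.8182    -2.455
  eq          2.837     2.548    0.5933
  solve Keq expr → x = -0.8182; check Q = 0.003588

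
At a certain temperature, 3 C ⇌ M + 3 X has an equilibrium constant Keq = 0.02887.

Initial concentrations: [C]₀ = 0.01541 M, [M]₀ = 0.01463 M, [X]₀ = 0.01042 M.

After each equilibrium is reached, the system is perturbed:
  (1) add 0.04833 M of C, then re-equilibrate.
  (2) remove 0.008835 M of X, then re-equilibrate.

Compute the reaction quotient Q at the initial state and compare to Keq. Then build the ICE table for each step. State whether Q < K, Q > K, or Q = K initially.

Q₀ = 0.004523; Q < K (proceeds forward)

Q₀ = 0.004523 vs Keq = 0.02887 ⇒ Q<K, forward
Step 1:
                  C         M         X
  Initial   0.01541   0.01463   0.01042
  Change  -0.003776  0.001259  0.003776
  Equil     0.01163   0.01589    0.0142
  solve Keq expr → x = 0.001259; check Q = 0.02887
Then add 0.04833 M of C.
Step 2:
                  C         M         X
  Initial   0.05996   0.01589    0.0142
  Change   -0.02405  0.008017   0.02405
  Equil     0.03591   0.02391   0.03825
  solve Keq expr → x = 0.008017; check Q = 0.02887
Then remove 0.008835 M of X.
Step 3:
                  C         M         X
  Initial   0.03591   0.02391   0.02941
  Change  -0.003984  0.001328  0.003984
  Equil     0.03193   0.02523    0.0334
  solve Keq expr → x = 0.001328; check Q = 0.02887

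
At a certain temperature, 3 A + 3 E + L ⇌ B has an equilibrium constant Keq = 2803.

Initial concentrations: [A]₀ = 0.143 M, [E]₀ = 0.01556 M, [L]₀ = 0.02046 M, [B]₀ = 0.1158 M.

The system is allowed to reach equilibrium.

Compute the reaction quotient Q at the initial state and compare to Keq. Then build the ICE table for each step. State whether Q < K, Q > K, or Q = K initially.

Q₀ = 5.1377e+08; Q > K (proceeds reverse)

Q₀ = 5.1377e+08 vs Keq = 2803 ⇒ Q>K, reverse
Step 1:
                  A         E         L         B
  init        0.143   0.01556   0.02046    0.1158
  Δ          0.1795    0.1795   0.05982  -0.05982
  eq         0.3225     0.195   0.08028   0.05598
  solve Keq expr → x = -0.05982; check Q = 2803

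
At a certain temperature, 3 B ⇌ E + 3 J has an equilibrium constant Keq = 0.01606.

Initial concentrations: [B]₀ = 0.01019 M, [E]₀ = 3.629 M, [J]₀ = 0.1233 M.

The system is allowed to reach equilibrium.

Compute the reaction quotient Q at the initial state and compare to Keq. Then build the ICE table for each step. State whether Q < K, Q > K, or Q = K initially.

Q₀ = 6429; Q > K (proceeds reverse)

Q₀ = 6429 vs Keq = 0.01606 ⇒ Q>K, reverse
Step 1:
                  B         E         J
  init      0.01019     3.629    0.1233
  Δ          0.1044  -0.03481   -0.1044
  eq         0.1146     3.594   0.01888
  solve Keq expr → x = -0.03481; check Q = 0.01606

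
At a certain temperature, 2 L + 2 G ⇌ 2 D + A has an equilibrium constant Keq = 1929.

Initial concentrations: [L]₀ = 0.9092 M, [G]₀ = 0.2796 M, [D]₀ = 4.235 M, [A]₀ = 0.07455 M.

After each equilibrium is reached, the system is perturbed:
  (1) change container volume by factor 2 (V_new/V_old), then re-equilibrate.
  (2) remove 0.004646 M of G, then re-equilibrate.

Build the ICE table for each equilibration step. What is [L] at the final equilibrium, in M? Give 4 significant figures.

[L]_eq = 0.3601 M

Q₀ = 20.69 vs Keq = 1929 ⇒ Q<K, forward
Step 1:
                   L          G          D          A
  init        0.9092     0.2796      4.235    0.07455
  Δ           -0.217     -0.217      0.217     0.1085
  eq          0.6922    0.06264      4.452      0.183
  solve Keq expr → x = 0.1085; check Q = 1929
Then change container volume by factor 2 (V_new/V_old).
Step 2:
                   L          G          D          A
  init        0.3461    0.03132      2.226    0.09151
  Δ          0.01028    0.01028   -0.01028  -0.005139
  eq          0.3564     0.0416      2.216    0.08637
  solve Keq expr → x = -0.005139; check Q = 1929
Then remove 0.004646 M of G.
Step 3:
                   L          G          D          A
  init        0.3564    0.03695      2.216    0.08637
  Δ         0.003706   0.003706  -0.003706  -0.001853
  eq          0.3601    0.04066      2.212    0.08452
  solve Keq expr → x = -0.001853; check Q = 1929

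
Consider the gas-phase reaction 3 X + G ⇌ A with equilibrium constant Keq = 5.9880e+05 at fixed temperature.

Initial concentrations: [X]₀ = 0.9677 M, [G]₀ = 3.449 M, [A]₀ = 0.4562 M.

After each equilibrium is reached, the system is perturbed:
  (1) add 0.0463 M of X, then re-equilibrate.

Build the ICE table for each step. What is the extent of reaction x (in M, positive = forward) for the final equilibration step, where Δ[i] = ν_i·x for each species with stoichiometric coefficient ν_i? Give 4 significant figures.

x = 0.01541 M

Q₀ = 0.146 vs Keq = 5.9880e+05 ⇒ Q<K, forward
Step 1:
                  X         G         A
  Initial    0.9677     3.449    0.4562
  Change    -0.9602   -0.3201    0.3201
  Equil    0.007455     3.129    0.7763
  solve Keq expr → x = 0.3201; check Q = 5.9880e+05
Then add 0.0463 M of X.
Step 2:
                  X         G         A
  Initial   0.05376     3.129    0.7763
  Change   -0.04624  -0.01541   0.01541
  Equil    0.007516     3.114    0.7917
  solve Keq expr → x = 0.01541; check Q = 5.9880e+05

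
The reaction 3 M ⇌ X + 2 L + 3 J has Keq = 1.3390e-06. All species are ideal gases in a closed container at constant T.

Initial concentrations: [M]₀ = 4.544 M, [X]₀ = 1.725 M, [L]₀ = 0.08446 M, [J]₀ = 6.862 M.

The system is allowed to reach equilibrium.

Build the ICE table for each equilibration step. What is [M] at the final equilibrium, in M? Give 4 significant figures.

Q₀ = 0.04238 vs Keq = 1.3390e-06 ⇒ Q>K, reverse
Step 1:
                  M         X         L         J
  I           4.544     1.725   0.08446     6.862
  C          0.1259  -0.04197  -0.08395   -0.1259
  E            4.67     1.683 5.1487e-04     6.736
  solve Keq expr → x = -0.04197; check Q = 1.3390e-06

[M]_eq = 4.67 M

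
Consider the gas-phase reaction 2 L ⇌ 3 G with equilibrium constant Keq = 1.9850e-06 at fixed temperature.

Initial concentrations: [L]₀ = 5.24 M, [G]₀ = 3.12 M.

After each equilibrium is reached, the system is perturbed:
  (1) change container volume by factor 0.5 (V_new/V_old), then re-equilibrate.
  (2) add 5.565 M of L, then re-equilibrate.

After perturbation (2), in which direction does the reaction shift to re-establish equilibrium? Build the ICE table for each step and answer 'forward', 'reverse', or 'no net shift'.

Direction: forward

Q₀ = 1.106 vs Keq = 1.9850e-06 ⇒ Q>K, reverse
Step 1:
                    L           G
  Initial        5.24        3.12
  Change        2.049      -3.073
  Equil         7.289     0.04724
  solve Keq expr → x = -1.024; check Q = 1.9850e-06
Then change container volume by factor 0.5 (V_new/V_old).
Step 2:
                    L           G
  Initial       14.58     0.09449
  Change      0.01297    -0.01945
  Equil         14.59     0.07504
  solve Keq expr → x = -0.006483; check Q = 1.9850e-06
Then add 5.565 M of L.
Step 3:
                    L           G
  Initial       20.15     0.07504
  Change       -0.012       0.018
  Equil         20.14     0.09304
  solve Keq expr → x = 0.006; check Q = 1.9850e-06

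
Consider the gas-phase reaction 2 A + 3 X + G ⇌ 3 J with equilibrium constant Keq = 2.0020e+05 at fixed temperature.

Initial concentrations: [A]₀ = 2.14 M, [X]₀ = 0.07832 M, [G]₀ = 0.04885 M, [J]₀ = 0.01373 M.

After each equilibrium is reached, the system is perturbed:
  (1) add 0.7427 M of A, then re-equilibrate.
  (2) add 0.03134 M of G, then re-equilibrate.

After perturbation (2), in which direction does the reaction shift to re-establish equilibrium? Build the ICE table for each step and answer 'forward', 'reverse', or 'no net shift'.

Q₀ = 0.02408 vs Keq = 2.0020e+05 ⇒ Q<K, forward
Step 1:
                  A         X         G         J
  init         2.14   0.07832   0.04885   0.01373
  Δ        -0.05006  -0.07509  -0.02503   0.07509
  eq           2.09  0.003228   0.02382   0.08882
  solve Keq expr → x = 0.02503; check Q = 2.0020e+05
Then add 0.7427 M of A.
Step 2:
                  A         X         G         J
  init        2.833  0.003228   0.02382   0.08882
  Δ       -3.7879e-04 -5.6818e-04 -1.8939e-04 5.6818e-04
  eq          2.832   0.00266   0.02363   0.08939
  solve Keq expr → x = 1.8939e-04; check Q = 2.0020e+05
Then add 0.03134 M of G.
Step 3:
                  A         X         G         J
  init        2.832   0.00266   0.05497   0.08939
  Δ       -4.2361e-04 -6.3541e-04 -2.1180e-04 6.3541e-04
  eq          2.832  0.002025   0.05476   0.09003
  solve Keq expr → x = 2.1180e-04; check Q = 2.0020e+05

Direction: forward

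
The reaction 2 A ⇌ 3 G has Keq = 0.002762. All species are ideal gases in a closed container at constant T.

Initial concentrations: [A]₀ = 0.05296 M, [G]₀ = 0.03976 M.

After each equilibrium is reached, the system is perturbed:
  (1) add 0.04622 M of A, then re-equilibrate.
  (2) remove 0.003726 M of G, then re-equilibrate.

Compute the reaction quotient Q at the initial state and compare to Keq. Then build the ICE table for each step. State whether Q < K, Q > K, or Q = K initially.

Q₀ = 0.02241; Q > K (proceeds reverse)

Q₀ = 0.02241 vs Keq = 0.002762 ⇒ Q>K, reverse
Step 1:
                  A         G
  Initial   0.05296   0.03976
  Change    0.01147  -0.01721
  Equil     0.06443   0.02255
  solve Keq expr → x = -0.005737; check Q = 0.002762
Then add 0.04622 M of A.
Step 2:
                  A         G
  Initial    0.1107   0.02255
  Change  -0.005769  0.008654
  Equil      0.1049    0.0312
  solve Keq expr → x = 0.002885; check Q = 0.002762
Then remove 0.003726 M of G.
Step 3:
                  A         G
  Initial    0.1049   0.02748
  Change  -0.002193   0.00329
  Equil      0.1027   0.03077
  solve Keq expr → x = 0.001097; check Q = 0.002762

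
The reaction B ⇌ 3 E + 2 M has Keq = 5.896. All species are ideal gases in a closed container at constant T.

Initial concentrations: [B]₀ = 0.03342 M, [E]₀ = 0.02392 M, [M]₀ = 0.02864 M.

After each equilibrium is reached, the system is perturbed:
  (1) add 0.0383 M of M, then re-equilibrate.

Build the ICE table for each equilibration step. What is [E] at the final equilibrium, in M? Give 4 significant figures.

[E]_eq = 0.1242 M

Q₀ = 3.3591e-07 vs Keq = 5.896 ⇒ Q<K, forward
Step 1:
                  B         E         M
  init      0.03342   0.02392   0.02864
  Δ        -0.03342    0.1003   0.06683
  eq      2.9599e-06    0.1242   0.09547
  solve Keq expr → x = 0.03342; check Q = 5.896
Then add 0.0383 M of M.
Step 2:
                  B         E         M
  init    2.9599e-06    0.1242    0.1338
  Δ       2.8494e-06 -8.5481e-06 -5.6988e-06
  eq      5.8093e-06    0.1242    0.1338
  solve Keq expr → x = -2.8494e-06; check Q = 5.896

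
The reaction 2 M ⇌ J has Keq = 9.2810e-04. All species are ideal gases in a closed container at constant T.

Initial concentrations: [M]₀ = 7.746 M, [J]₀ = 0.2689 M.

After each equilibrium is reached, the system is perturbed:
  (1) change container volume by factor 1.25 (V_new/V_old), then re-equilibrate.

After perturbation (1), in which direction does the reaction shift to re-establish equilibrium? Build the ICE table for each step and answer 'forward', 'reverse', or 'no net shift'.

Direction: reverse

Q₀ = 0.004482 vs Keq = 9.2810e-04 ⇒ Q>K, reverse
Step 1:
                    M           J
  init          7.746      0.2689
  Δ            0.4142     -0.2071
  eq             8.16      0.0618
  solve Keq expr → x = -0.2071; check Q = 9.2810e-04
Then change container volume by factor 1.25 (V_new/V_old).
Step 2:
                    M           J
  init          6.528     0.04944
  Δ           0.01931   -0.009654
  eq            6.547     0.03979
  solve Keq expr → x = -0.009654; check Q = 9.2810e-04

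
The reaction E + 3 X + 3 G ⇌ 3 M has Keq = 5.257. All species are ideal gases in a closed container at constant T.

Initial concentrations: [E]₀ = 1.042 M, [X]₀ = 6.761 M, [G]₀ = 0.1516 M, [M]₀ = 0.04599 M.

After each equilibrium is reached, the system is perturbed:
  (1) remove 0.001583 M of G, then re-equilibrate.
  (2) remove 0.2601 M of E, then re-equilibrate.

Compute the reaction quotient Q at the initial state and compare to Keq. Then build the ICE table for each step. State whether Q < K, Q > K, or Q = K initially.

Q₀ = 8.6695e-05 vs Keq = 5.257 ⇒ Q<K, forward
Step 1:
                   E          X          G          M
  I            1.042      6.761     0.1516    0.04599
  C         -0.04527    -0.1358    -0.1358     0.1358
  E           0.9967      6.625     0.0158     0.1818
  solve Keq expr → x = 0.04527; check Q = 5.257
Then remove 0.001583 M of G.
Step 2:
                   E          X          G          M
  I           0.9967      6.625    0.01422     0.1818
  C       4.8365e-04   0.001451   0.001451  -0.001451
  E           0.9972      6.627    0.01567     0.1803
  solve Keq expr → x = -4.8365e-04; check Q = 5.257
Then remove 0.2601 M of E.
Step 3:
                   E          X          G          M
  I           0.7371      6.627    0.01567     0.1803
  C       5.0259e-04   0.001508   0.001508  -0.001508
  E           0.7376      6.628    0.01717     0.1788
  solve Keq expr → x = -5.0259e-04; check Q = 5.257

Q₀ = 8.6695e-05; Q < K (proceeds forward)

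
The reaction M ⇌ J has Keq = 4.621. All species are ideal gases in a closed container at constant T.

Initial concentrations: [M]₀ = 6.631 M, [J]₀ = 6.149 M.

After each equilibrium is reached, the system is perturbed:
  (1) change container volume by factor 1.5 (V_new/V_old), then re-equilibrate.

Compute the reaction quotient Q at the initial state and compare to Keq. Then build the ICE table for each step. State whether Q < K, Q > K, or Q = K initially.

Q₀ = 0.9273 vs Keq = 4.621 ⇒ Q<K, forward
Step 1:
                   M          J
  init         6.631      6.149
  Δ           -4.357      4.357
  eq           2.274      10.51
  solve Keq expr → x = 4.357; check Q = 4.621
Then change container volume by factor 1.5 (V_new/V_old).
Step 2:
                   M          J
  init         1.516      7.004
  Δ                0          0
  eq           1.516      7.004
  solve Keq expr → x = 0; check Q = 4.621

Q₀ = 0.9273; Q < K (proceeds forward)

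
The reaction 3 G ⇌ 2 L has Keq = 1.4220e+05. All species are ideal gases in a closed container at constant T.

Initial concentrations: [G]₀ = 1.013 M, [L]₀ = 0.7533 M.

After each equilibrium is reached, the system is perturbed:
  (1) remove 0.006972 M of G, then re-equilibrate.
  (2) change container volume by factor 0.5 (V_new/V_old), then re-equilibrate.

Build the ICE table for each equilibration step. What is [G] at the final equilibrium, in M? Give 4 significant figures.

[G]_eq = 0.03826 M

Q₀ = 0.5459 vs Keq = 1.4220e+05 ⇒ Q<K, forward
Step 1:
                    G           L
  Initial       1.013      0.7533
  Change      -0.9889      0.6593
  Equil       0.02412       1.413
  solve Keq expr → x = 0.3296; check Q = 1.4220e+05
Then remove 0.006972 M of G.
Step 2:
                    G           L
  Initial     0.01715       1.413
  Change     0.006919   -0.004613
  Equil       0.02407       1.408
  solve Keq expr → x = -0.002306; check Q = 1.4220e+05
Then change container volume by factor 0.5 (V_new/V_old).
Step 3:
                    G           L
  Initial     0.04813       2.816
  Change    -0.009871     0.00658
  Equil       0.03826       2.822
  solve Keq expr → x = 0.00329; check Q = 1.4220e+05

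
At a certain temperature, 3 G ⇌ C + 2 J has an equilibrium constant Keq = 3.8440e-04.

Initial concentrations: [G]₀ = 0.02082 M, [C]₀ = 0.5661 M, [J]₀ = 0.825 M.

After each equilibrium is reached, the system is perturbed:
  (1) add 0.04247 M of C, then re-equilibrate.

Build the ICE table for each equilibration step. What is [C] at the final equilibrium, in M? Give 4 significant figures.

[C]_eq = 0.2227 M

Q₀ = 4.2693e+04 vs Keq = 3.8440e-04 ⇒ Q>K, reverse
Step 1:
                  G         C         J
  I         0.02082    0.5661     0.825
  C            1.15   -0.3834   -0.7669
  E           1.171    0.1827   0.05814
  solve Keq expr → x = -0.3834; check Q = 3.8440e-04
Then add 0.04247 M of C.
Step 2:
                  G         C         J
  I           1.171    0.2251   0.05814
  C        0.007461 -0.002487 -0.004974
  E           1.179    0.2227   0.05316
  solve Keq expr → x = -0.002487; check Q = 3.8440e-04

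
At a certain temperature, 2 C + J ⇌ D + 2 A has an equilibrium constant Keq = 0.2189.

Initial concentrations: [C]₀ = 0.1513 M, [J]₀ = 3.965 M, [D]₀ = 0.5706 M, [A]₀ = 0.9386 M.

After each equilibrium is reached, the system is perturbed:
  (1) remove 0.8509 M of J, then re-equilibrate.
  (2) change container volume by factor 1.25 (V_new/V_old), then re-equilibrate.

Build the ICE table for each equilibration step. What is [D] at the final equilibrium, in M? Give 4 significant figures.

Q₀ = 5.538 vs Keq = 0.2189 ⇒ Q>K, reverse
Step 1:
                   C          J          D          A
  init        0.1513      3.965     0.5706     0.9386
  Δ           0.2924     0.1462    -0.1462    -0.2924
  eq          0.4437      4.111     0.4244     0.6462
  solve Keq expr → x = -0.1462; check Q = 0.2189
Then remove 0.8509 M of J.
Step 2:
                   C          J          D          A
  init        0.4437       3.26     0.4244     0.6462
  Δ          0.02609    0.01304   -0.01304   -0.02609
  eq          0.4698      3.273     0.4113     0.6201
  solve Keq expr → x = -0.01304; check Q = 0.2189
Then change container volume by factor 1.25 (V_new/V_old).
Step 3:
                   C          J          D          A
  init        0.3759      2.619     0.3291     0.4961
  Δ                0          0          0          0
  eq          0.3759      2.619     0.3291     0.4961
  solve Keq expr → x = 0; check Q = 0.2189

[D]_eq = 0.3291 M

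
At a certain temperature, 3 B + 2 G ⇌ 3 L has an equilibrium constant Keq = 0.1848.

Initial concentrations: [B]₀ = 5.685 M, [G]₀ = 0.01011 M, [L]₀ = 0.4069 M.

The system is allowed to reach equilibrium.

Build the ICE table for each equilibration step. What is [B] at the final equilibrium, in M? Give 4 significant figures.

[B]_eq = 5.726 M

Q₀ = 3.587 vs Keq = 0.1848 ⇒ Q>K, reverse
Step 1:
                    B           G           L
  Initial       5.685     0.01011      0.4069
  Change      0.04116     0.02744    -0.04116
  Equil         5.726     0.03755      0.3657
  solve Keq expr → x = -0.01372; check Q = 0.1848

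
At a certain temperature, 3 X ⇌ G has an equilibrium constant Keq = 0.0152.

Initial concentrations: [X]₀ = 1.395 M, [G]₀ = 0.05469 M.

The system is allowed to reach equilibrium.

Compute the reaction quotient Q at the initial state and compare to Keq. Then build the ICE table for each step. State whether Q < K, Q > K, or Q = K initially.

Q₀ = 0.02015; Q > K (proceeds reverse)

Q₀ = 0.02015 vs Keq = 0.0152 ⇒ Q>K, reverse
Step 1:
                   X          G
  I            1.395    0.05469
  C          0.03166   -0.01055
  E            1.427    0.04414
  solve Keq expr → x = -0.01055; check Q = 0.0152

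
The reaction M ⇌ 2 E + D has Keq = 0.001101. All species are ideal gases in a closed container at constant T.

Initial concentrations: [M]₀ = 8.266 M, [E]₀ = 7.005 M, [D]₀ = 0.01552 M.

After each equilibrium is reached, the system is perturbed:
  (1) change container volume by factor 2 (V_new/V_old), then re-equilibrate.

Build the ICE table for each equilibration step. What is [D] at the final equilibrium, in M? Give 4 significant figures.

Q₀ = 0.09213 vs Keq = 0.001101 ⇒ Q>K, reverse
Step 1:
                   M          E          D
  I            8.266      7.005    0.01552
  C          0.01533   -0.03067   -0.01533
  E            8.281      6.974 1.8745e-04
  solve Keq expr → x = -0.01533; check Q = 0.001101
Then change container volume by factor 2 (V_new/V_old).
Step 2:
                   M          E          D
  I            4.141      3.487 9.3724e-05
  C       -2.8103e-04 5.6205e-04 2.8103e-04
  E             4.14      3.488 3.7475e-04
  solve Keq expr → x = 2.8103e-04; check Q = 0.001101

[D]_eq = 3.7475e-04 M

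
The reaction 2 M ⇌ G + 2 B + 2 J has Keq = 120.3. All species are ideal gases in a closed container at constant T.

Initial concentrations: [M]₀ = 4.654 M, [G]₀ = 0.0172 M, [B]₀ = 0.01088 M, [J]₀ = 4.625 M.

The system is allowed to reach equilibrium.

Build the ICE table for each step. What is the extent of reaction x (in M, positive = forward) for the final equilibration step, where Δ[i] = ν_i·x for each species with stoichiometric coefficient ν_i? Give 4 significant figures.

Q₀ = 2.0107e-06 vs Keq = 120.3 ⇒ Q<K, forward
Step 1:
                    M           G           B           J
  I             4.654      0.0172     0.01088       4.625
  C            -2.633       1.317       2.633       2.633
  E             2.021       1.334       2.644       7.258
  solve Keq expr → x = 1.317; check Q = 120.3

x = 1.317 M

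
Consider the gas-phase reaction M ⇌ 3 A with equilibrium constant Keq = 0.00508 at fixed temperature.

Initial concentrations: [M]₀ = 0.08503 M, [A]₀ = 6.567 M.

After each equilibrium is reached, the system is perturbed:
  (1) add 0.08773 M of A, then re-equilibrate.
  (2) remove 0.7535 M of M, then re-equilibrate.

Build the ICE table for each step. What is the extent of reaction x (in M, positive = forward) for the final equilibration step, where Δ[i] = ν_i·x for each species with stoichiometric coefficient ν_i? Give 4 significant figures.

x = -0.00948 M

Q₀ = 3331 vs Keq = 0.00508 ⇒ Q>K, reverse
Step 1:
                  M         A
  init      0.08503     6.567
  Δ           2.114    -6.343
  eq            2.2    0.2236
  solve Keq expr → x = -2.114; check Q = 0.00508
Then add 0.08773 M of A.
Step 2:
                  M         A
  init          2.2    0.3113
  Δ         0.02892  -0.08675
  eq          2.228    0.2245
  solve Keq expr → x = -0.02892; check Q = 0.00508
Then remove 0.7535 M of M.
Step 3:
                  M         A
  init        1.475    0.2245
  Δ         0.00948  -0.02844
  eq          1.484    0.1961
  solve Keq expr → x = -0.00948; check Q = 0.00508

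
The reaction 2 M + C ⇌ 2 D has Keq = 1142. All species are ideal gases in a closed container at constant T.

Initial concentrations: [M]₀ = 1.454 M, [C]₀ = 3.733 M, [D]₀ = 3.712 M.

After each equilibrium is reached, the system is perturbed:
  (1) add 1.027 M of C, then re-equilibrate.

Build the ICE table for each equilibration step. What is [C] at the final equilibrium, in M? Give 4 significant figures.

[C]_eq = 4.07 M

Q₀ = 1.746 vs Keq = 1142 ⇒ Q<K, forward
Step 1:
                   M          C          D
  Initial      1.454      3.733      3.712
  Change      -1.368     -0.684      1.368
  Equil      0.08609      3.049       5.08
  solve Keq expr → x = 0.684; check Q = 1142
Then add 1.027 M of C.
Step 2:
                   M          C          D
  Initial    0.08609      4.076       5.08
  Change    -0.01141  -0.005706    0.01141
  Equil      0.07468       4.07      5.091
  solve Keq expr → x = 0.005706; check Q = 1142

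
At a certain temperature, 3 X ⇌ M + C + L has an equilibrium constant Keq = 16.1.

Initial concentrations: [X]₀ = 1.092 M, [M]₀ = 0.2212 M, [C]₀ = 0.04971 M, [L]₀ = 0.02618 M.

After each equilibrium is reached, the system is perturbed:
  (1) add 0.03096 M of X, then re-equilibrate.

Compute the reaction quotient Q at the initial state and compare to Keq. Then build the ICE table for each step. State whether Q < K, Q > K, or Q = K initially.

Q₀ = 2.2107e-04; Q < K (proceeds forward)

Q₀ = 2.2107e-04 vs Keq = 16.1 ⇒ Q<K, forward
Step 1:
                  X         M         C         L
  init        1.092    0.2212   0.04971   0.02618
  Δ          -0.933     0.311     0.311     0.311
  eq          0.159    0.5322    0.3607    0.3372
  solve Keq expr → x = 0.311; check Q = 16.1
Then add 0.03096 M of X.
Step 2:
                  X         M         C         L
  init         0.19    0.5322    0.3607    0.3372
  Δ        -0.02729  0.009096  0.009096  0.009096
  eq         0.1627    0.5413    0.3698    0.3463
  solve Keq expr → x = 0.009096; check Q = 16.1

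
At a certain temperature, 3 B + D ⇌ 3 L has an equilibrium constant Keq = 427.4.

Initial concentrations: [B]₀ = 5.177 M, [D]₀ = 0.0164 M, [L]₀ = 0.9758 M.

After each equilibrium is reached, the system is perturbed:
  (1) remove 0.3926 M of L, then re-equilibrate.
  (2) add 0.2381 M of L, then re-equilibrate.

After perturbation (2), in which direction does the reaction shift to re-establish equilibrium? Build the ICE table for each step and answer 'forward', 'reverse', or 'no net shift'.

Q₀ = 0.4083 vs Keq = 427.4 ⇒ Q<K, forward
Step 1:
                  B         D         L
  I           5.177    0.0164    0.9758
  C        -0.04914  -0.01638   0.04914
  E           5.128 1.8684e-05     1.025
  solve Keq expr → x = 0.01638; check Q = 427.4
Then remove 0.3926 M of L.
Step 2:
                  B         D         L
  I           5.128 1.8684e-05    0.6323
  C       -4.2885e-05 -1.4295e-05 4.2885e-05
  E           5.128 4.3885e-06    0.6324
  solve Keq expr → x = 1.4295e-05; check Q = 427.4
Then add 0.2381 M of L.
Step 3:
                  B         D         L
  I           5.128 4.3885e-06    0.8705
  C       2.1170e-05 7.0566e-06 -2.1170e-05
  E           5.128 1.1445e-05    0.8705
  solve Keq expr → x = -7.0566e-06; check Q = 427.4

Direction: reverse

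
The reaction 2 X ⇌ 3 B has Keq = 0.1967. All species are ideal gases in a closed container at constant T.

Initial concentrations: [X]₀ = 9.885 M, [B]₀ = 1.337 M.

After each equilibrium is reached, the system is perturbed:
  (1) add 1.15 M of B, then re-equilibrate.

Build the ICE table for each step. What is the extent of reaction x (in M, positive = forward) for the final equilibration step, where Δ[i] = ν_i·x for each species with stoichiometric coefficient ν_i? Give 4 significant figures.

x = -0.3415 M

Q₀ = 0.02446 vs Keq = 0.1967 ⇒ Q<K, forward
Step 1:
                    X           B
  Initial       9.885       1.337
  Change      -0.7971       1.196
  Equil         9.088       2.533
  solve Keq expr → x = 0.3986; check Q = 0.1967
Then add 1.15 M of B.
Step 2:
                    X           B
  Initial       9.088       3.683
  Change       0.6831      -1.025
  Equil         9.771       2.658
  solve Keq expr → x = -0.3415; check Q = 0.1967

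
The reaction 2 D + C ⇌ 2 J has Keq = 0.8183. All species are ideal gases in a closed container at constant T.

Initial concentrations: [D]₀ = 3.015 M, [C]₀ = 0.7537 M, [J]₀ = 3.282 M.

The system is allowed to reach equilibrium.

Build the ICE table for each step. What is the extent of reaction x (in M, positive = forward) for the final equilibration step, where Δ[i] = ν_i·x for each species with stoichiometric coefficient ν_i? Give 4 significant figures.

x = -0.1747 M

Q₀ = 1.572 vs Keq = 0.8183 ⇒ Q>K, reverse
Step 1:
                  D         C         J
  Initial     3.015    0.7537     3.282
  Change     0.3495    0.1747   -0.3495
  Equil       3.364    0.9284     2.933
  solve Keq expr → x = -0.1747; check Q = 0.8183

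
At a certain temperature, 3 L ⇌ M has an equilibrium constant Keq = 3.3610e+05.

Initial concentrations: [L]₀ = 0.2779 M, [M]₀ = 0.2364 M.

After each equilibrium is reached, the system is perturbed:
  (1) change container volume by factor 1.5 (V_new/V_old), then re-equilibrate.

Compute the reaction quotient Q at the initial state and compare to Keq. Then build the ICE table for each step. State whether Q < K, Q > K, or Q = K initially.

Q₀ = 11.01 vs Keq = 3.3610e+05 ⇒ Q<K, forward
Step 1:
                  L         M
  init       0.2779    0.2364
  Δ          -0.268   0.08933
  eq       0.009896    0.3257
  solve Keq expr → x = 0.08933; check Q = 3.3610e+05
Then change container volume by factor 1.5 (V_new/V_old).
Step 2:
                  L         M
  init     0.006597    0.2172
  Δ        0.002039 -6.7954e-04
  eq       0.008636    0.2165
  solve Keq expr → x = -6.7954e-04; check Q = 3.3610e+05

Q₀ = 11.01; Q < K (proceeds forward)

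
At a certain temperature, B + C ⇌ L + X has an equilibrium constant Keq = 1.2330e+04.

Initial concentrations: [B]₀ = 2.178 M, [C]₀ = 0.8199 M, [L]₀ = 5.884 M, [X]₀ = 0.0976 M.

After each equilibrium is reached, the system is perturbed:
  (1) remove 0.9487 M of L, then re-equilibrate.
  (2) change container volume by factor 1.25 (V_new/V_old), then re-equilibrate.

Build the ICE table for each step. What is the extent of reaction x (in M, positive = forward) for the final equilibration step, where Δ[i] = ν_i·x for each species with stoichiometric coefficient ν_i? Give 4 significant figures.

x = 0 M

Q₀ = 0.3216 vs Keq = 1.2330e+04 ⇒ Q<K, forward
Step 1:
                   B          C          L          X
  I            2.178     0.8199      5.884     0.0976
  C          -0.8195    -0.8195     0.8195     0.8195
  E            1.358 3.6705e-04      6.704     0.9171
  solve Keq expr → x = 0.8195; check Q = 1.2330e+04
Then remove 0.9487 M of L.
Step 2:
                   B          C          L          X
  I            1.358 3.6705e-04      5.755     0.9171
  C       -5.1913e-05 -5.1913e-05 5.1913e-05 5.1913e-05
  E            1.358 3.1514e-04      5.755     0.9172
  solve Keq expr → x = 5.1913e-05; check Q = 1.2330e+04
Then change container volume by factor 1.25 (V_new/V_old).
Step 3:
                   B          C          L          X
  I            1.087 2.5211e-04      4.604     0.7337
  C                0          0          0          0
  E            1.087 2.5211e-04      4.604     0.7337
  solve Keq expr → x = 0; check Q = 1.2330e+04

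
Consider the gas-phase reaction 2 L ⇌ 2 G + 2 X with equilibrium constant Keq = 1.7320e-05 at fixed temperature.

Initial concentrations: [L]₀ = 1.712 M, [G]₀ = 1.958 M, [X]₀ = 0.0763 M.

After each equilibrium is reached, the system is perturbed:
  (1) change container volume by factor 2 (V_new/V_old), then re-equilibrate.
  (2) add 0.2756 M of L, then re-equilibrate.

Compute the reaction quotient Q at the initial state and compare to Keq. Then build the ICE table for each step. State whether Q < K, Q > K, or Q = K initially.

Q₀ = 0.007615 vs Keq = 1.7320e-05 ⇒ Q>K, reverse
Step 1:
                   L          G          X
  I            1.712      1.958     0.0763
  C          0.07236   -0.07236   -0.07236
  E            1.784      1.886   0.003938
  solve Keq expr → x = -0.03618; check Q = 1.7320e-05
Then change container volume by factor 2 (V_new/V_old).
Step 2:
                   L          G          X
  I           0.8922     0.9428   0.001969
  C        -0.001952   0.001952   0.001952
  E           0.8902     0.9448   0.003921
  solve Keq expr → x = 9.7618e-04; check Q = 1.7320e-05
Then add 0.2756 M of L.
Step 3:
                   L          G          X
  I            1.166     0.9448   0.003921
  C        -0.001202   0.001202   0.001202
  E            1.165      0.946   0.005124
  solve Keq expr → x = 6.0110e-04; check Q = 1.7320e-05

Q₀ = 0.007615; Q > K (proceeds reverse)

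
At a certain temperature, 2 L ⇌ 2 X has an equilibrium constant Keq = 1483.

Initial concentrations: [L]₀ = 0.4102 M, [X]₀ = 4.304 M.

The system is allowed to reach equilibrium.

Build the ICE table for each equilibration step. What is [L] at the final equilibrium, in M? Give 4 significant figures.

[L]_eq = 0.1193 M

Q₀ = 110.1 vs Keq = 1483 ⇒ Q<K, forward
Step 1:
                   L          X
  init        0.4102      4.304
  Δ          -0.2909     0.2909
  eq          0.1193      4.595
  solve Keq expr → x = 0.1454; check Q = 1483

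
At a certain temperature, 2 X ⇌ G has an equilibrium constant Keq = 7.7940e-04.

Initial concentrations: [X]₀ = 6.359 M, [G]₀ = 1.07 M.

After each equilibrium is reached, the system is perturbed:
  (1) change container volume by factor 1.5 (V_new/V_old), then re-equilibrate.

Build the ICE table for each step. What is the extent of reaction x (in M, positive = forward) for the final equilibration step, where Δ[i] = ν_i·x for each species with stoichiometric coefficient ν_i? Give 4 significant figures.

Q₀ = 0.02646 vs Keq = 7.7940e-04 ⇒ Q>K, reverse
Step 1:
                   X          G
  Initial      6.359       1.07
  Change        2.03     -1.015
  Equil        8.389    0.05485
  solve Keq expr → x = -1.015; check Q = 7.7940e-04
Then change container volume by factor 1.5 (V_new/V_old).
Step 2:
                   X          G
  Initial      5.593    0.03657
  Change     0.02396   -0.01198
  Equil        5.617    0.02459
  solve Keq expr → x = -0.01198; check Q = 7.7940e-04

x = -0.01198 M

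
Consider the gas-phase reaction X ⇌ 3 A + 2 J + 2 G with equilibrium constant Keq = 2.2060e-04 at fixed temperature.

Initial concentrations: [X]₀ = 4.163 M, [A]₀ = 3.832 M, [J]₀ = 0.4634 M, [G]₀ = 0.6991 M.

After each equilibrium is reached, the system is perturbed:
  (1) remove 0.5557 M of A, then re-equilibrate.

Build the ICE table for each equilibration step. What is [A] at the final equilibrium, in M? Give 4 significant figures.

[A]_eq = 2.623 M

Q₀ = 1.419 vs Keq = 2.2060e-04 ⇒ Q>K, reverse
Step 1:
                    X           A           J           G
  I             4.163       3.832      0.4634      0.6991
  C             0.221     -0.6629      -0.442      -0.442
  E             4.384       3.169     0.02144      0.2571
  solve Keq expr → x = -0.221; check Q = 2.2060e-04
Then remove 0.5557 M of A.
Step 2:
                    X           A           J           G
  I             4.384       2.613     0.02144      0.2571
  C         -0.003169    0.009508    0.006339    0.006339
  E             4.381       2.623     0.02778      0.2635
  solve Keq expr → x = 0.003169; check Q = 2.2060e-04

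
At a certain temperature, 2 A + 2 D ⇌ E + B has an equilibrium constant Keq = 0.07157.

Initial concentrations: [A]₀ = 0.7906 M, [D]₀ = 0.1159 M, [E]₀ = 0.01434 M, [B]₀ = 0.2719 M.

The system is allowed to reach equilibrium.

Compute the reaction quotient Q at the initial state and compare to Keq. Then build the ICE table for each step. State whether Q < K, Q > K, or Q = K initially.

Q₀ = 0.4644 vs Keq = 0.07157 ⇒ Q>K, reverse
Step 1:
                   A          D          E          B
  Initial     0.7906     0.1159    0.01434     0.2719
  Change     0.02181    0.02181   -0.01091   -0.01091
  Equil       0.8124     0.1377   0.003433      0.261
  solve Keq expr → x = -0.01091; check Q = 0.07157

Q₀ = 0.4644; Q > K (proceeds reverse)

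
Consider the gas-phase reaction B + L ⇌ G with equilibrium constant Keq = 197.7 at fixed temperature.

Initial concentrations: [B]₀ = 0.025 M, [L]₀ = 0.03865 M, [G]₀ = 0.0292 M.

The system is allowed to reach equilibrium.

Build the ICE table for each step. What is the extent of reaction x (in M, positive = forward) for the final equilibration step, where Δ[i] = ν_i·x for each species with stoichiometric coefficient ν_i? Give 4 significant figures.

Q₀ = 30.22 vs Keq = 197.7 ⇒ Q<K, forward
Step 1:
                    B           L           G
  I             0.025     0.03865      0.0292
  C          -0.01534    -0.01534     0.01534
  E          0.009663     0.02331     0.04454
  solve Keq expr → x = 0.01534; check Q = 197.7

x = 0.01534 M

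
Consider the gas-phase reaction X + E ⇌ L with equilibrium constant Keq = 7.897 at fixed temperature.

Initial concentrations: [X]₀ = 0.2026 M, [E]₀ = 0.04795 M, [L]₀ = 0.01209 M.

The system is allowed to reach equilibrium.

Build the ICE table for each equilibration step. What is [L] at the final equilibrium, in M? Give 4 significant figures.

[L]_eq = 0.0352 M

Q₀ = 1.245 vs Keq = 7.897 ⇒ Q<K, forward
Step 1:
                   X          E          L
  init        0.2026    0.04795    0.01209
  Δ         -0.02311   -0.02311    0.02311
  eq          0.1795    0.02484     0.0352
  solve Keq expr → x = 0.02311; check Q = 7.897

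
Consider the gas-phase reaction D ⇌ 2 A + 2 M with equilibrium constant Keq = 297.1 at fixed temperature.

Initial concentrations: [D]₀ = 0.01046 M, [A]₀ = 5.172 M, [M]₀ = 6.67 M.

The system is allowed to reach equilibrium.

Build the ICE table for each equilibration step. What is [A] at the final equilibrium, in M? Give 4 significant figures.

Q₀ = 1.1377e+05 vs Keq = 297.1 ⇒ Q>K, reverse
Step 1:
                   D          A          M
  Initial    0.01046      5.172       6.67
  Change       0.899     -1.798     -1.798
  Equil       0.9095      3.374      4.872
  solve Keq expr → x = -0.899; check Q = 297.1

[A]_eq = 3.374 M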